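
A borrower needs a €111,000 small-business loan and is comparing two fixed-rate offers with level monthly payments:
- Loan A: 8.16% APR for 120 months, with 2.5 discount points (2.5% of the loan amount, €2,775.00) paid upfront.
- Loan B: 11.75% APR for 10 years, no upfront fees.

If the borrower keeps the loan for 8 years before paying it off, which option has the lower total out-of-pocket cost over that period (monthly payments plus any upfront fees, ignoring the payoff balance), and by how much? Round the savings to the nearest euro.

Loan A: at 8.16% the monthly rate is 0.0068000, so the payment is 111,000 × 0.0068000 / (1 − 1.0068000^−120) = €1,356.14.
Loan B: at 11.75% the monthly rate is 0.0097917, so the payment is 111,000 × 0.0097917 / (1 − 1.0097917^−120) = €1,576.53.
Over 96 months: Loan A costs 96 × €1,356.14 + €2,775.00 = €132,964.44; Loan B costs 96 × €1,576.53 = €151,346.88.
Loan A is cheaper by €151,346.88 − €132,964.44 = €18,382.44.

Loan A by €18,382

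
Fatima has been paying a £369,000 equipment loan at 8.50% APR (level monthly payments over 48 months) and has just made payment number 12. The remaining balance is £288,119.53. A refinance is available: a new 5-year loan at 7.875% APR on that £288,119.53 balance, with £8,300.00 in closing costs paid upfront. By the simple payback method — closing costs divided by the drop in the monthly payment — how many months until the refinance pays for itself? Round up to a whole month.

3 months

Current payment = 369,000 × 8.5%/12 / (1 − (1+0.0070833)^−48) = £9,095.22.
Refinanced payment = 288,119.53 × 0.0065625 / (1 − (1+0.0065625)^−60) = £5,824.80.
Monthly savings = £9,095.22 − £5,824.80 = £3,270.42.
Break-even = £8,300.00 / £3,270.42 = 2.54 → 3 months.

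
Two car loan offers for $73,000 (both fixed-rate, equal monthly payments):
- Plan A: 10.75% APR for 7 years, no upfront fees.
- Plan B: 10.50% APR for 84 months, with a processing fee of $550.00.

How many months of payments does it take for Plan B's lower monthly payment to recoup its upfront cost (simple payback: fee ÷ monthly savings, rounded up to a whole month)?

58 months

Plan A: monthly rate = 10.75%/12 = 0.0089583; payment = 73,000 × 0.0089583 / (1 − (1+0.0089583)^−84) = $1,240.36.
Plan B: monthly rate = 10.5%/12 = 0.0087500; payment = 73,000 × 0.0087500 / (1 − (1+0.0087500)^−84) = $1,230.83.
Monthly savings = $1,240.36 − $1,230.83 = $9.53.
Break-even = $550.00 / $9.53 = 57.71 → 58 months.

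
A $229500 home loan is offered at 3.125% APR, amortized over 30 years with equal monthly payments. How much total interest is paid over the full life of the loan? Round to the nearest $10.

$124,420

Monthly rate = 3.125%/12 = 0.0026042; payment = 229,500 × 0.0026042 / (1 − (1+0.0026042)^−360) = $983.12.
Total paid = 360 × $983.12 = $353,923.20; interest = $353,923.20 − $229,500 = $124,423.20.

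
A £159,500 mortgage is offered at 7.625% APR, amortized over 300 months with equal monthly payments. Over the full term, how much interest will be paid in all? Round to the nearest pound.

£198,007

At 7.625% the monthly rate is 0.0063542, so the payment is 159,500 × 0.0063542 / (1 − 1.0063542^−300) = £1,191.69.
Total paid = 300 × £1,191.69 = £357,507.00; interest = £357,507.00 − £159,500 = £198,007.00.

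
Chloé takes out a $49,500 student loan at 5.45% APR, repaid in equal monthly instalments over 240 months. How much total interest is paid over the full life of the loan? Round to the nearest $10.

Monthly rate = 5.45%/12 = 0.0045417; payment = 49,500 × 0.0045417 / (1 − (1+0.0045417)^−240) = $339.11.
Total paid = 240 × $339.11 = $81,386.40; interest = $81,386.40 − $49,500 = $31,886.40.

$31,890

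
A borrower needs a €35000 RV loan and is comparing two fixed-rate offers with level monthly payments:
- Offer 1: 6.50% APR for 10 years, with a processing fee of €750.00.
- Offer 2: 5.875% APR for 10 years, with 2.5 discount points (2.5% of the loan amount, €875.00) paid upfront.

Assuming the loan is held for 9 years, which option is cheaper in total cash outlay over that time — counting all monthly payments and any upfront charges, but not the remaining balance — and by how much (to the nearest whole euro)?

Offer 1: monthly rate = 6.5%/12 = 0.0054167; payment = 35,000 × 0.0054167 / (1 − (1+0.0054167)^−120) = €397.42.
Offer 2: at 5.875% the monthly rate is 0.0048958, so the payment is 35,000 × 0.0048958 / (1 − 1.0048958^−120) = €386.38.
Over 108 months: Offer 1 costs 108 × €397.42 + €750.00 = €43,671.36; Offer 2 costs 108 × €386.38 + €875.00 = €42,604.04.
Offer 2 is cheaper by €43,671.36 − €42,604.04 = €1,067.32.

Offer 2 by €1,067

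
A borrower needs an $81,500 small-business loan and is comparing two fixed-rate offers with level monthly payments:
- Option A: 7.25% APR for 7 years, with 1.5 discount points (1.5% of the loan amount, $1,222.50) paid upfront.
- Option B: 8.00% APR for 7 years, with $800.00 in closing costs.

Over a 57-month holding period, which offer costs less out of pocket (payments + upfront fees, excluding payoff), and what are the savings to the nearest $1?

Option A: monthly rate = 7.25%/12 = 0.0060417; payment = 81,500 × 0.0060417 / (1 − (1+0.0060417)^−84) = $1,240.04.
Option B: at 8.00% the monthly rate is 0.0066667, so the payment is 81,500 × 0.0066667 / (1 − 1.0066667^−84) = $1,270.28.
Over 57 months: Option A costs 57 × $1,240.04 + $1,222.50 = $71,904.78; Option B costs 57 × $1,270.28 + $800.00 = $73,205.96.
Option A is cheaper by $73,205.96 − $71,904.78 = $1,301.18.

Option A by $1,301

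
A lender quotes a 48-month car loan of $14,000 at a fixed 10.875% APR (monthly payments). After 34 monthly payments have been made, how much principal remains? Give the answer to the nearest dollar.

With monthly rate i = 10.875%/12 = 0.0090625, the balance after k of n payments is P · [(1+i)^n − (1+i)^k] / [(1+i)^n − 1].
(1+0.0090625)^48 = 1.54193903 and (1+0.0090625)^34 = 1.35898376, so the balance is 14,000 × (1.54193903 − 1.35898376) / (1.54193903 − 1) = $4,726.31.

$4,726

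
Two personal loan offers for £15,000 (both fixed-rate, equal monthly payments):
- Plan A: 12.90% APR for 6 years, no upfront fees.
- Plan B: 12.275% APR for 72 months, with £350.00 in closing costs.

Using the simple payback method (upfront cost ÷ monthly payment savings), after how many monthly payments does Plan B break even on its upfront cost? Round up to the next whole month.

72 months

Plan A: at 12.90% the monthly rate is 0.0107500, so the payment is 15,000 × 0.0107500 / (1 − 1.0107500^−72) = £300.32.
Plan B: at 12.275% the monthly rate is 0.0102292, so the payment is 15,000 × 0.0102292 / (1 − 1.0102292^−72) = £295.40.
Monthly savings = £300.32 − £295.40 = £4.92.
Break-even = £350.00 / £4.92 = 71.14 → 72 months.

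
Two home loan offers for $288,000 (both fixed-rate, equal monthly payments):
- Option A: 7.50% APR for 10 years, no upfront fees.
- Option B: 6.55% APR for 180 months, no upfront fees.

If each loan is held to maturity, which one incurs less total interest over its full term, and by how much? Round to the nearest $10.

Option A: at 7.50% the monthly rate is 0.0062500, so the payment is 288,000 × 0.0062500 / (1 − 1.0062500^−120) = $3,418.61.
Total interest on Option A = 120 × $3,418.61 − $288,000 = $122,233.20.
Option B: monthly rate = 6.55%/12 = 0.0054583; payment = 288,000 × 0.0054583 / (1 − (1+0.0054583)^−180) = $2,516.71.
Total interest on Option B = 180 × $2,516.71 − $288,000 = $165,007.80.
Option A is lower by $42,774.60.

Option A by $42,770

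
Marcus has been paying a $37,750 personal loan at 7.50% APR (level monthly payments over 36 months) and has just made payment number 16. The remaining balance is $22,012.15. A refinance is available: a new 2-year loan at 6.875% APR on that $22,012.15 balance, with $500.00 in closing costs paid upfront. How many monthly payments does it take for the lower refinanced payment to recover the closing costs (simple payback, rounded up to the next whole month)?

Current payment = 37,750 × 7.5%/12 / (1 − (1+0.0062500)^−36) = $1,174.26.
Refinanced payment = 22,012.15 × 0.0057292 / (1 − (1+0.0057292)^−24) = $984.29.
Monthly savings = $1,174.26 − $984.29 = $189.97.
Break-even = $500.00 / $189.97 = 2.63 → 3 months.

3 months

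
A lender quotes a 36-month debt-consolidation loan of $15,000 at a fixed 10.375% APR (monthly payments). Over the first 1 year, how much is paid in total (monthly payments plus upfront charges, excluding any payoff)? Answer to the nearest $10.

Monthly rate = 10.375%/12 = 0.0086458; payment = 15,000 × 0.0086458 / (1 − (1+0.0086458)^−36) = $486.65.
Total outlay = 12 × $486.65 = $5,839.80.

$5,840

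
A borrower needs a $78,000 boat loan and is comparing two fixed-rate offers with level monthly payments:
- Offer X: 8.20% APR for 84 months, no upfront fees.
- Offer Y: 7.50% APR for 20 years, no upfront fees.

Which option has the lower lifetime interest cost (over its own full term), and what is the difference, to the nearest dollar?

Offer X: monthly rate = 8.2%/12 = 0.0068333; payment = 78,000 × 0.0068333 / (1 − (1+0.0068333)^−84) = $1,223.51.
Total interest on Offer X = 84 × $1,223.51 − $78,000 = $24,774.84.
Offer Y: monthly rate = 7.5%/12 = 0.0062500; payment = 78,000 × 0.0062500 / (1 − (1+0.0062500)^−240) = $628.36.
Total interest on Offer Y = 240 × $628.36 − $78,000 = $72,806.40.
Offer X is lower by $48,031.56.

Offer X by $48,032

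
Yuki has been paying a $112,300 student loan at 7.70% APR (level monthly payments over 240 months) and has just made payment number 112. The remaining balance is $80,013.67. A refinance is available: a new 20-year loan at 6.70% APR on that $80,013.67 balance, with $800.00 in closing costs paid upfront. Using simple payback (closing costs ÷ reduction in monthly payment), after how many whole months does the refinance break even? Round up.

3 months

Current payment = 112,300 × 7.7%/12 / (1 − (1+0.0064167)^−240) = $918.46.
Refinanced payment = 80,013.67 × 0.0055833 / (1 − (1+0.0055833)^−240) = $606.02.
Monthly savings = $918.46 − $606.02 = $312.44.
Break-even = $800.00 / $312.44 = 2.56 → 3 months.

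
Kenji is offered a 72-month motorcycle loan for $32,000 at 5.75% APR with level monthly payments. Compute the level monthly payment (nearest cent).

Monthly rate = 5.75%/12 = 0.0047917; payment = 32,000 × 0.0047917 / (1 − (1+0.0047917)^−72) = $526.56.

$526.56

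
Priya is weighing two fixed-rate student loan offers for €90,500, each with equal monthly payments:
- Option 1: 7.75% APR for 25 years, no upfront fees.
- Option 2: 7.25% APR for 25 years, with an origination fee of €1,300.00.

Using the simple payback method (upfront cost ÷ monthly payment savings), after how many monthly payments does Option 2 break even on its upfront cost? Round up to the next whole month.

45 months

Option 1: at 7.75% the monthly rate is 0.0064583, so the payment is 90,500 × 0.0064583 / (1 − 1.0064583^−300) = €683.57.
Option 2: monthly rate = 7.25%/12 = 0.0060417; payment = 90,500 × 0.0060417 / (1 − (1+0.0060417)^−300) = €654.14.
Monthly savings = €683.57 − €654.14 = €29.43.
Break-even = €1,300.00 / €29.43 = 44.17 → 45 months.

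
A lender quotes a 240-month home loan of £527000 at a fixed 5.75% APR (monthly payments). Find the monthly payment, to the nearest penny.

£3,699.98

At 5.75% the monthly rate is 0.0047917, so the payment is 527,000 × 0.0047917 / (1 − 1.0047917^−240) = £3,699.98.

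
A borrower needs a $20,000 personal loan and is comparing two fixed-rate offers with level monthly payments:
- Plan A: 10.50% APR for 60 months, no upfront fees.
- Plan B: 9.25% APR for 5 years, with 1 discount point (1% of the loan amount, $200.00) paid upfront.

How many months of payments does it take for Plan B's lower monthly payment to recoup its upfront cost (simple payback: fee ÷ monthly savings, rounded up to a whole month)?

Plan A: monthly rate = 10.5%/12 = 0.0087500; payment = 20,000 × 0.0087500 / (1 − (1+0.0087500)^−60) = $429.88.
Plan B: at 9.25% the monthly rate is 0.0077083, so the payment is 20,000 × 0.0077083 / (1 − 1.0077083^−60) = $417.60.
Monthly savings = $429.88 − $417.60 = $12.28.
Break-even = $200.00 / $12.28 = 16.29 → 17 months.

17 months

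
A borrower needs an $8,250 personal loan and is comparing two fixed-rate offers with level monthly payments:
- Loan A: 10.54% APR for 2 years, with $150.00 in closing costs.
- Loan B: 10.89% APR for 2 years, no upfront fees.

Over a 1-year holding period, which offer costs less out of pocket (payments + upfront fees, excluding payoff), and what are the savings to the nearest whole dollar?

Loan A: at 10.54% the monthly rate is 0.0087833, so the payment is 8,250 × 0.0087833 / (1 − 1.0087833^−24) = $382.76.
Loan B: monthly rate = 10.89%/12 = 0.0090750; payment = 8,250 × 0.0090750 / (1 − (1+0.0090750)^−24) = $384.09.
Over 12 months: Loan A costs 12 × $382.76 + $150.00 = $4,743.12; Loan B costs 12 × $384.09 = $4,609.08.
Loan B is cheaper by $4,743.12 − $4,609.08 = $134.04.

Loan B by $134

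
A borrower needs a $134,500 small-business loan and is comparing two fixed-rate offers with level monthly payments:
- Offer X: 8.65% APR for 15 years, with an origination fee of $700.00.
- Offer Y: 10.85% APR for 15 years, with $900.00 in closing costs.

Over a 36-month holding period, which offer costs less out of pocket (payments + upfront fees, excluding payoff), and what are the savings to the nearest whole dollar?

Offer X: at 8.65% the monthly rate is 0.0072083, so the payment is 134,500 × 0.0072083 / (1 − 1.0072083^−180) = $1,336.33.
Offer Y: at 10.85% the monthly rate is 0.0090417, so the payment is 134,500 × 0.0090417 / (1 − 1.0090417^−180) = $1,516.08.
Over 36 months: Offer X costs 36 × $1,336.33 + $700.00 = $48,807.88; Offer Y costs 36 × $1,516.08 + $900.00 = $55,478.88.
Offer X is cheaper by $55,478.88 − $48,807.88 = $6,671.00.

Offer X by $6,671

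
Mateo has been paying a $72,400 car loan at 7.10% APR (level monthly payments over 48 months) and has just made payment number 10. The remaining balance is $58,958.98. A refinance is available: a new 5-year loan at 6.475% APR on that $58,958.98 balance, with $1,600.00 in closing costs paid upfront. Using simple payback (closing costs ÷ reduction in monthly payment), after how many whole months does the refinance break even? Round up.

3 months

Current payment = 72,400 × 7.1%/12 / (1 − (1+0.0059167)^−48) = $1,737.07.
Refinanced payment = 58,958.98 × 0.0053958 / (1 − (1+0.0053958)^−60) = $1,152.91.
Monthly savings = $1,737.07 − $1,152.91 = $584.16.
Break-even = $1,600.00 / $584.16 = 2.74 → 3 months.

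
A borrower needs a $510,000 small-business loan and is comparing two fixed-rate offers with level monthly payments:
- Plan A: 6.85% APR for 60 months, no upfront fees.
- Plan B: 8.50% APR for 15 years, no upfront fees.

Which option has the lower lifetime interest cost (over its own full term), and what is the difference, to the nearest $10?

Plan A: monthly rate = 6.85%/12 = 0.0057083; payment = 510,000 × 0.0057083 / (1 − (1+0.0057083)^−60) = $10,062.56.
Total interest on Plan A = 60 × $10,062.56 − $510,000 = $93,753.60.
Plan B: at 8.50% the monthly rate is 0.0070833, so the payment is 510,000 × 0.0070833 / (1 − 1.0070833^−180) = $5,022.17.
Total interest on Plan B = 180 × $5,022.17 − $510,000 = $393,990.60.
Plan A is lower by $300,237.00.

Plan A by $300,240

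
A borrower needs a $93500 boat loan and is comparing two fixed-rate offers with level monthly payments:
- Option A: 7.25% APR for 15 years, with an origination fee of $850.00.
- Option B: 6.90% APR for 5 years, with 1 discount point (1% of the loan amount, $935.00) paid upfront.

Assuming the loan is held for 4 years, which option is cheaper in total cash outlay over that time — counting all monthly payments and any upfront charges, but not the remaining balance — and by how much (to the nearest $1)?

Option A by $47,772

Option A: at 7.25% the monthly rate is 0.0060417, so the payment is 93,500 × 0.0060417 / (1 − 1.0060417^−180) = $853.53.
Option B: at 6.90% the monthly rate is 0.0057500, so the payment is 93,500 × 0.0057500 / (1 − 1.0057500^−60) = $1,847.00.
Over 48 months: Option A costs 48 × $853.53 + $850.00 = $41,819.44; Option B costs 48 × $1,847.00 + $935.00 = $89,591.00.
Option A is cheaper by $89,591.00 − $41,819.44 = $47,771.56.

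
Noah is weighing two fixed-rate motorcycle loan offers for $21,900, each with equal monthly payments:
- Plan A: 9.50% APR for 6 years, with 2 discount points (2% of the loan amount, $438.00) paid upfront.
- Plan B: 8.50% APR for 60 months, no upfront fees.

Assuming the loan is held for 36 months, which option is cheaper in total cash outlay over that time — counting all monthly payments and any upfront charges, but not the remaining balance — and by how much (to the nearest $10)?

Plan A: at 9.50% the monthly rate is 0.0079167, so the payment is 21,900 × 0.0079167 / (1 − 1.0079167^−72) = $400.22.
Plan B: at 8.50% the monthly rate is 0.0070833, so the payment is 21,900 × 0.0070833 / (1 − 1.0070833^−60) = $449.31.
Over 36 months: Plan A costs 36 × $400.22 + $438.00 = $14,845.92; Plan B costs 36 × $449.31 = $16,175.16.
Plan A is cheaper by $16,175.16 − $14,845.92 = $1,329.24.

Plan A by $1,330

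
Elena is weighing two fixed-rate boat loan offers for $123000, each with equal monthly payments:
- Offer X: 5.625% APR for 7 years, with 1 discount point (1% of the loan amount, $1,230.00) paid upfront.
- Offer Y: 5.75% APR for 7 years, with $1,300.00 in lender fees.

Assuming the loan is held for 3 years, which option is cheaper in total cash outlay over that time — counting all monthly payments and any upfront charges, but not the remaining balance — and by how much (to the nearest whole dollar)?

Offer X: monthly rate = 5.625%/12 = 0.0046875; payment = 123,000 × 0.0046875 / (1 − (1+0.0046875)^−84) = $1,774.82.
Offer Y: monthly rate = 5.75%/12 = 0.0047917; payment = 123,000 × 0.0047917 / (1 − (1+0.0047917)^−84) = $1,782.15.
Over 36 months: Offer X costs 36 × $1,774.82 + $1,230.00 = $65,123.52; Offer Y costs 36 × $1,782.15 + $1,300.00 = $65,457.40.
Offer X is cheaper by $65,457.40 − $65,123.52 = $333.88.

Offer X by $334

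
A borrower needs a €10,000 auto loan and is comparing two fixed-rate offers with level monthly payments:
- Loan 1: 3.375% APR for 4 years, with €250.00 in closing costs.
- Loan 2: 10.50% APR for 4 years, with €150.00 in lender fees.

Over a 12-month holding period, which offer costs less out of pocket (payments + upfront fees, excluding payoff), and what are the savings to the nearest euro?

Loan 1: at 3.375% the monthly rate is 0.0028125, so the payment is 10,000 × 0.0028125 / (1 − 1.0028125^−48) = €223.00.
Loan 2: monthly rate = 10.5%/12 = 0.0087500; payment = 10,000 × 0.0087500 / (1 − (1+0.0087500)^−48) = €256.03.
Over 12 months: Loan 1 costs 12 × €223.00 + €250.00 = €2,926.00; Loan 2 costs 12 × €256.03 + €150.00 = €3,222.36.
Loan 1 is cheaper by €3,222.36 − €2,926.00 = €296.36.

Loan 1 by €296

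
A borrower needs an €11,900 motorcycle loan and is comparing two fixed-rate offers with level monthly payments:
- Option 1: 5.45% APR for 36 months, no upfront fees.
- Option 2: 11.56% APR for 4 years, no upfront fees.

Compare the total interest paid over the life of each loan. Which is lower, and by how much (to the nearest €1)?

Option 1: monthly rate = 5.45%/12 = 0.0045417; payment = 11,900 × 0.0045417 / (1 − (1+0.0045417)^−36) = €359.06.
Total interest on Option 1 = 36 × €359.06 − €11,900 = €1,026.16.
Option 2: at 11.56% the monthly rate is 0.0096333, so the payment is 11,900 × 0.0096333 / (1 − 1.0096333^−48) = €310.81.
Total interest on Option 2 = 48 × €310.81 − €11,900 = €3,018.88.
Option 1 is lower by €1,992.72.

Option 1 by €1,993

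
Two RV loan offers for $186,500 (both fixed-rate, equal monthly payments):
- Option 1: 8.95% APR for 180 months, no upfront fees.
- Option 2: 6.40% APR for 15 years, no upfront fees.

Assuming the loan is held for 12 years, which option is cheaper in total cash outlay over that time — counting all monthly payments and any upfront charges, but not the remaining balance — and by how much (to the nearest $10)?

Option 2 by $39,120

Option 1: at 8.95% the monthly rate is 0.0074583, so the payment is 186,500 × 0.0074583 / (1 − 1.0074583^−180) = $1,886.06.
Option 2: at 6.40% the monthly rate is 0.0053333, so the payment is 186,500 × 0.0053333 / (1 − 1.0053333^−180) = $1,614.38.
Over 144 months: Option 1 costs 144 × $1,886.06 = $271,592.64; Option 2 costs 144 × $1,614.38 = $232,470.72.
Option 2 is cheaper by $271,592.64 − $232,470.72 = $39,121.92.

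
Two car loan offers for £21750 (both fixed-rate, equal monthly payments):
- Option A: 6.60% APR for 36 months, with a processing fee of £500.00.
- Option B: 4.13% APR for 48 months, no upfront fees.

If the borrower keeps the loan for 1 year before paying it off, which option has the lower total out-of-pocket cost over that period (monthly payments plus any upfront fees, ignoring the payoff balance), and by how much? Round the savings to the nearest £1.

Option B by £2,603

Option A: monthly rate = 6.6%/12 = 0.0055000; payment = 21,750 × 0.0055000 / (1 − (1+0.0055000)^−36) = £667.61.
Option B: monthly rate = 4.13%/12 = 0.0034417; payment = 21,750 × 0.0034417 / (1 − (1+0.0034417)^−48) = £492.36.
Over 12 months: Option A costs 12 × £667.61 + £500.00 = £8,511.32; Option B costs 12 × £492.36 = £5,908.32.
Option B is cheaper by £8,511.32 − £5,908.32 = £2,603.00.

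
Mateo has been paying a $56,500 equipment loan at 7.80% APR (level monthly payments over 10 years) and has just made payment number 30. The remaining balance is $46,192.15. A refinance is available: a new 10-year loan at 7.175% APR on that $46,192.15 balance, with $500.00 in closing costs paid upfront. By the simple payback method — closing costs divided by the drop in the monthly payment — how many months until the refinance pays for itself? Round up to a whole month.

4 months

Current payment = 56,500 × 7.8%/12 / (1 − (1+0.0065000)^−120) = $679.54.
Refinanced payment = 46,192.15 × 0.0059792 / (1 − (1+0.0059792)^−120) = $540.51.
Monthly savings = $679.54 − $540.51 = $139.03.
Break-even = $500.00 / $139.03 = 3.60 → 4 months.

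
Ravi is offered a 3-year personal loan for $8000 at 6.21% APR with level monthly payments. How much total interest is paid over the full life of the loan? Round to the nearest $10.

Monthly rate = 6.21%/12 = 0.0051750; payment = 8,000 × 0.0051750 / (1 − (1+0.0051750)^−36) = $244.14.
Total paid = 36 × $244.14 = $8,789.04; interest = $8,789.04 − $8,000 = $789.04.

$790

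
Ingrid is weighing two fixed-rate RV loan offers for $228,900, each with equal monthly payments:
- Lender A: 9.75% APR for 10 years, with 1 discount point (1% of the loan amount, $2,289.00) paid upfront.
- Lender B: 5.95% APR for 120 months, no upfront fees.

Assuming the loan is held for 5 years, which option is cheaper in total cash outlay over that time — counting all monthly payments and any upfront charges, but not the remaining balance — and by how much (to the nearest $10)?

Lender A: at 9.75% the monthly rate is 0.0081250, so the payment is 228,900 × 0.0081250 / (1 − 1.0081250^−120) = $2,993.33.
Lender B: at 5.95% the monthly rate is 0.0049583, so the payment is 228,900 × 0.0049583 / (1 − 1.0049583^−120) = $2,535.52.
Over 60 months: Lender A costs 60 × $2,993.33 + $2,289.00 = $181,888.80; Lender B costs 60 × $2,535.52 = $152,131.20.
Lender B is cheaper by $181,888.80 − $152,131.20 = $29,757.60.

Lender B by $29,760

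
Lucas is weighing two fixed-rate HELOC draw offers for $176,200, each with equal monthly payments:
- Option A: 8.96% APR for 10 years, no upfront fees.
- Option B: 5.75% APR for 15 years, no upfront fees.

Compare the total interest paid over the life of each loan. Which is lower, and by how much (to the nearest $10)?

Option B by $4,010

Option A: at 8.96% the monthly rate is 0.0074667, so the payment is 176,200 × 0.0074667 / (1 − 1.0074667^−120) = $2,228.21.
Total interest on Option A = 120 × $2,228.21 − $176,200 = $91,185.20.
Option B: at 5.75% the monthly rate is 0.0047917, so the payment is 176,200 × 0.0047917 / (1 − 1.0047917^−180) = $1,463.18.
Total interest on Option B = 180 × $1,463.18 − $176,200 = $87,172.40.
Option B is lower by $4,012.80.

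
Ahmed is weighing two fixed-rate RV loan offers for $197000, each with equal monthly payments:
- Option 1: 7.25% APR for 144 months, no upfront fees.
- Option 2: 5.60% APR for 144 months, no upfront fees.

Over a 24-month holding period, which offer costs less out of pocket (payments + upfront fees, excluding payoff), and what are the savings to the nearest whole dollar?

Option 1: monthly rate = 7.25%/12 = 0.0060417; payment = 197,000 × 0.0060417 / (1 − (1+0.0060417)^−144) = $2,052.26.
Option 2: monthly rate = 5.6%/12 = 0.0046667; payment = 197,000 × 0.0046667 / (1 − (1+0.0046667)^−144) = $1,881.89.
Over 24 months: Option 1 costs 24 × $2,052.26 = $49,254.24; Option 2 costs 24 × $1,881.89 = $45,165.36.
Option 2 is cheaper by $49,254.24 − $45,165.36 = $4,088.88.

Option 2 by $4,089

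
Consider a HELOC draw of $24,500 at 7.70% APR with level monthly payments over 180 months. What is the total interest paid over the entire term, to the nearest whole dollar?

At 7.70% the monthly rate is 0.0064167, so the payment is 24,500 × 0.0064167 / (1 − 1.0064167^−180) = $229.91.
Total paid = 180 × $229.91 = $41,383.80; interest = $41,383.80 − $24,500 = $16,883.80.

$16,884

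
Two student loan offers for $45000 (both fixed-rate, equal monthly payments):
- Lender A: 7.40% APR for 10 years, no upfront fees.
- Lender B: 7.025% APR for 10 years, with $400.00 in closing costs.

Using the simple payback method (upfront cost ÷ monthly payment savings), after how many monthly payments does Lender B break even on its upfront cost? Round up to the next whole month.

Lender A: at 7.40% the monthly rate is 0.0061667, so the payment is 45,000 × 0.0061667 / (1 − 1.0061667^−120) = $531.81.
Lender B: at 7.025% the monthly rate is 0.0058542, so the payment is 45,000 × 0.0058542 / (1 − 1.0058542^−120) = $523.07.
Monthly savings = $531.81 − $523.07 = $8.74.
Break-even = $400.00 / $8.74 = 45.77 → 46 months.

46 months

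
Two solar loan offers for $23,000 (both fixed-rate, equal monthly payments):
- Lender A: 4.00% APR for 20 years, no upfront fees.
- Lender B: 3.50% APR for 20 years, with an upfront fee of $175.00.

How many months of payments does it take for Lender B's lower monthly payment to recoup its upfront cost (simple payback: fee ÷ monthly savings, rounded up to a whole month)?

Lender A: monthly rate = 4%/12 = 0.0033333; payment = 23,000 × 0.0033333 / (1 − (1+0.0033333)^−240) = $139.38.
Lender B: at 3.50% the monthly rate is 0.0029167, so the payment is 23,000 × 0.0029167 / (1 − 1.0029167^−240) = $133.39.
Monthly savings = $139.38 − $133.39 = $5.99.
Break-even = $175.00 / $5.99 = 29.22 → 30 months.

30 months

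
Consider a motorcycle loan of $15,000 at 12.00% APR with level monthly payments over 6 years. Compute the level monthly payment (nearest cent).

Monthly rate = 12%/12 = 0.0100000; payment = 15,000 × 0.0100000 / (1 − (1+0.0100000)^−72) = $293.25.

$293.25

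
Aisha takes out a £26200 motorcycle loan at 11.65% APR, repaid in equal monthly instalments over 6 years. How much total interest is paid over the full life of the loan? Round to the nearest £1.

Monthly rate = 11.65%/12 = 0.0097083; payment = 26,200 × 0.0097083 / (1 − (1+0.0097083)^−72) = £507.46.
Total paid = 72 × £507.46 = £36,537.12; interest = £36,537.12 − £26,200 = £10,337.12.

£10,337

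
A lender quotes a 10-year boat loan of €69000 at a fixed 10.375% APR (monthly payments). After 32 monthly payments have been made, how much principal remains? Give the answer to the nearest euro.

€56,907

With monthly rate i = 10.375%/12 = 0.0086458, the balance after k of n payments is P · [(1+i)^n − (1+i)^k] / [(1+i)^n − 1].
(1+0.0086458)^120 = 2.80959588 and (1+0.0086458)^32 = 1.31715948, so the balance is 69,000 × (2.80959588 − 1.31715948) / (2.80959588 − 1) = €56,906.69.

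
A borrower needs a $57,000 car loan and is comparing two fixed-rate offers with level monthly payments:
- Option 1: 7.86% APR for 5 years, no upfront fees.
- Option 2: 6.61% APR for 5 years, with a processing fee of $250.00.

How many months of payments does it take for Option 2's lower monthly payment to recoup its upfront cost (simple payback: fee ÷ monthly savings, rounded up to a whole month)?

Option 1: at 7.86% the monthly rate is 0.0065500, so the payment is 57,000 × 0.0065500 / (1 − 1.0065500^−60) = $1,151.94.
Option 2: at 6.61% the monthly rate is 0.0055083, so the payment is 57,000 × 0.0055083 / (1 − 1.0055083^−60) = $1,118.21.
Monthly savings = $1,151.94 − $1,118.21 = $33.73.
Break-even = $250.00 / $33.73 = 7.41 → 8 months.

8 months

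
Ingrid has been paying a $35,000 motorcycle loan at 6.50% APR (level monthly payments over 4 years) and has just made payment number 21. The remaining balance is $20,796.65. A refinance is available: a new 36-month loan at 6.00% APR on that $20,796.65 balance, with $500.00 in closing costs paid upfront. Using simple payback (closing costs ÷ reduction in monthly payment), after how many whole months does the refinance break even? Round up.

3 months

Current payment = 35,000 × 6.5%/12 / (1 − (1+0.0054167)^−48) = $830.02.
Refinanced payment = 20,796.65 × 0.0050000 / (1 − (1+0.0050000)^−36) = $632.67.
Monthly savings = $830.02 − $632.67 = $197.35.
Break-even = $500.00 / $197.35 = 2.53 → 3 months.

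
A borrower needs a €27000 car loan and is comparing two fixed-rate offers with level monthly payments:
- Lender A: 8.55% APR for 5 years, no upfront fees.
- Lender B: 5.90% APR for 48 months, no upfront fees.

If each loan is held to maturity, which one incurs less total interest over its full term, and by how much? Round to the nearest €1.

Lender A: monthly rate = 8.55%/12 = 0.0071250; payment = 27,000 × 0.0071250 / (1 − (1+0.0071250)^−60) = €554.60.
Total interest on Lender A = 60 × €554.60 − €27,000 = €6,276.00.
Lender B: monthly rate = 5.9%/12 = 0.0049167; payment = 27,000 × 0.0049167 / (1 − (1+0.0049167)^−48) = €632.86.
Total interest on Lender B = 48 × €632.86 − €27,000 = €3,377.28.
Lender B is lower by €2,898.72.

Lender B by €2,899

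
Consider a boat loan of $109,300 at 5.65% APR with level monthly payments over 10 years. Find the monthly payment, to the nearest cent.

At 5.65% the monthly rate is 0.0047083, so the payment is 109,300 × 0.0047083 / (1 − 1.0047083^−120) = $1,194.33.

$1,194.33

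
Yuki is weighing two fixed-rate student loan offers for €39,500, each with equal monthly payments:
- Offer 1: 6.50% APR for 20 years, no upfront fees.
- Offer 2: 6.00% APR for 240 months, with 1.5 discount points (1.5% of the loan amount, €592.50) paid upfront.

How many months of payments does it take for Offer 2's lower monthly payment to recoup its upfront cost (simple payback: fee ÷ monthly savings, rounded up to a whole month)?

52 months

Offer 1: at 6.50% the monthly rate is 0.0054167, so the payment is 39,500 × 0.0054167 / (1 − 1.0054167^−240) = €294.50.
Offer 2: at 6.00% the monthly rate is 0.0050000, so the payment is 39,500 × 0.0050000 / (1 − 1.0050000^−240) = €282.99.
Monthly savings = €294.50 − €282.99 = €11.51.
Break-even = €592.50 / €11.51 = 51.48 → 52 months.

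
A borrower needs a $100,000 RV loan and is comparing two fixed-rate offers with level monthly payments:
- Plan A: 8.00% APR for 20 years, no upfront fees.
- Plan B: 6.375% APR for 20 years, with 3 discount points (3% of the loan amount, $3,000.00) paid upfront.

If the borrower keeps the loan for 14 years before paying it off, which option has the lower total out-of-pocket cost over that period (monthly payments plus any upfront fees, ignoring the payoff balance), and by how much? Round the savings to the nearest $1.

Plan B by $13,499

Plan A: monthly rate = 8%/12 = 0.0066667; payment = 100,000 × 0.0066667 / (1 − (1+0.0066667)^−240) = $836.44.
Plan B: monthly rate = 6.375%/12 = 0.0053125; payment = 100,000 × 0.0053125 / (1 − (1+0.0053125)^−240) = $738.23.
Over 168 months: Plan A costs 168 × $836.44 = $140,521.92; Plan B costs 168 × $738.23 + $3,000.00 = $127,022.64.
Plan B is cheaper by $140,521.92 − $127,022.64 = $13,499.28.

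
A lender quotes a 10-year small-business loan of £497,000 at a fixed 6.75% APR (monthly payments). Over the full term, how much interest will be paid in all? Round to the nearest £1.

At 6.75% the monthly rate is 0.0056250, so the payment is 497,000 × 0.0056250 / (1 − 1.0056250^−120) = £5,706.76.
Total paid = 120 × £5,706.76 = £684,811.20; interest = £684,811.20 − £497,000 = £187,811.20.

£187,811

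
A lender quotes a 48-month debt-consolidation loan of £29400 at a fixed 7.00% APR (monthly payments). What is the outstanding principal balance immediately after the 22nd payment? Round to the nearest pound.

£16,938

With monthly rate i = 7%/12 = 0.0058333, the balance after k of n payments is P · [(1+i)^n − (1+i)^k] / [(1+i)^n − 1].
(1+0.0058333)^48 = 1.32205388 and (1+0.0058333)^22 = 1.13650808, so the balance is 29,400 × (1.32205388 − 1.13650808) / (1.32205388 − 1) = £16,938.30.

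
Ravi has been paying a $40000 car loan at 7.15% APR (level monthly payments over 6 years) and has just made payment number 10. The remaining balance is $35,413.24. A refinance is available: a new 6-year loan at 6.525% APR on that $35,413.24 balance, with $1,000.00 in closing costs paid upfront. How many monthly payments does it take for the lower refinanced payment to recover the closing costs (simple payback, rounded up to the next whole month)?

12 months

Current payment = 40,000 × 7.15%/12 / (1 − (1+0.0059583)^−72) = $684.85.
Refinanced payment = 35,413.24 × 0.0054375 / (1 − (1+0.0054375)^−72) = $595.72.
Monthly savings = $684.85 − $595.72 = $89.13.
Break-even = $1,000.00 / $89.13 = 11.22 → 12 months.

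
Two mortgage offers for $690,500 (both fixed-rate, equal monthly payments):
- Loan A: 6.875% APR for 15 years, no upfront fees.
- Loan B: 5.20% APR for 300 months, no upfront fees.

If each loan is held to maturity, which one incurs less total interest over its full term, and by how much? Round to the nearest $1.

Loan A: at 6.875% the monthly rate is 0.0057292, so the payment is 690,500 × 0.0057292 / (1 − 1.0057292^−180) = $6,158.25.
Total interest on Loan A = 180 × $6,158.25 − $690,500 = $417,985.00.
Loan B: monthly rate = 5.2%/12 = 0.0043333; payment = 690,500 × 0.0043333 / (1 − (1+0.0043333)^−300) = $4,117.46.
Total interest on Loan B = 300 × $4,117.46 − $690,500 = $544,738.00.
Loan A is lower by $126,753.00.

Loan A by $126,753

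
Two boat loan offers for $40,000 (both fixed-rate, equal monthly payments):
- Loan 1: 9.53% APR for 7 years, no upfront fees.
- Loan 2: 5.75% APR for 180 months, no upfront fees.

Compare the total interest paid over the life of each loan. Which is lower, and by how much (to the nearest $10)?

Loan 1 by $4,820

Loan 1: monthly rate = 9.53%/12 = 0.0079417; payment = 40,000 × 0.0079417 / (1 − (1+0.0079417)^−84) = $654.37.
Total interest on Loan 1 = 84 × $654.37 − $40,000 = $14,967.08.
Loan 2: at 5.75% the monthly rate is 0.0047917, so the payment is 40,000 × 0.0047917 / (1 − 1.0047917^−180) = $332.16.
Total interest on Loan 2 = 180 × $332.16 − $40,000 = $19,788.80.
Loan 1 is lower by $4,821.72.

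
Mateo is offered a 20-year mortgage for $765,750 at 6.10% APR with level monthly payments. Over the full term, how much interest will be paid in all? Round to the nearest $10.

$561,530

Monthly rate = 6.1%/12 = 0.0050833; payment = 765,750 × 0.0050833 / (1 − (1+0.0050833)^−240) = $5,530.34.
Total paid = 240 × $5,530.34 = $1,327,281.60; interest = $1,327,281.60 − $765,750 = $561,531.60.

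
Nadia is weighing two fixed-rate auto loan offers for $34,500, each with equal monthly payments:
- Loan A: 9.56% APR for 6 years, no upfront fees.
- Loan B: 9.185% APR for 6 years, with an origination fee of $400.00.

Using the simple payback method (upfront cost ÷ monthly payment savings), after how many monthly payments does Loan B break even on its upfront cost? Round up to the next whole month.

62 months

Loan A: at 9.56% the monthly rate is 0.0079667, so the payment is 34,500 × 0.0079667 / (1 − 1.0079667^−72) = $631.51.
Loan B: at 9.185% the monthly rate is 0.0076542, so the payment is 34,500 × 0.0076542 / (1 − 1.0076542^−72) = $625.05.
Monthly savings = $631.51 − $625.05 = $6.46.
Break-even = $400.00 / $6.46 = 61.92 → 62 months.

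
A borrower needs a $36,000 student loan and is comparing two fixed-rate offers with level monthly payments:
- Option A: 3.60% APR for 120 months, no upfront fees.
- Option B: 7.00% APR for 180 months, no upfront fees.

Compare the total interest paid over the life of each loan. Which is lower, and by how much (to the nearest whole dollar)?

Option A by $15,323

Option A: at 3.60% the monthly rate is 0.0030000, so the payment is 36,000 × 0.0030000 / (1 − 1.0030000^−120) = $357.68.
Total interest on Option A = 120 × $357.68 − $36,000 = $6,921.60.
Option B: at 7.00% the monthly rate is 0.0058333, so the payment is 36,000 × 0.0058333 / (1 − 1.0058333^−180) = $323.58.
Total interest on Option B = 180 × $323.58 − $36,000 = $22,244.40.
Option A is lower by $15,322.80.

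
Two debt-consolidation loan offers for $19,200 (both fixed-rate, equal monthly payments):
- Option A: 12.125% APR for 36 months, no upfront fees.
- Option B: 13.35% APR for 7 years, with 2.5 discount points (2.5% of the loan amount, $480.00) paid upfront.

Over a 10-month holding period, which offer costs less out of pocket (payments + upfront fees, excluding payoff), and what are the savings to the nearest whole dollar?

Option A: monthly rate = 12.125%/12 = 0.0101042; payment = 19,200 × 0.0101042 / (1 − (1+0.0101042)^−36) = $638.86.
Option B: monthly rate = 13.35%/12 = 0.0111250; payment = 19,200 × 0.0111250 / (1 − (1+0.0111250)^−84) = $352.95.
Over 10 months: Option A costs 10 × $638.86 = $6,388.60; Option B costs 10 × $352.95 + $480.00 = $4,009.50.
Option B is cheaper by $6,388.60 − $4,009.50 = $2,379.10.

Option B by $2,379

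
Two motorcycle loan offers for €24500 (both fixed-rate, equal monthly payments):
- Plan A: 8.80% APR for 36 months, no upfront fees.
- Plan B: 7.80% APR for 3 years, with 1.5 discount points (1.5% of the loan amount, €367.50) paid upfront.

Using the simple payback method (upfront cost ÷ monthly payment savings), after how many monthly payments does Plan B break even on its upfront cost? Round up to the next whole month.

Plan A: monthly rate = 8.8%/12 = 0.0073333; payment = 24,500 × 0.0073333 / (1 − (1+0.0073333)^−36) = €776.81.
Plan B: monthly rate = 7.8%/12 = 0.0065000; payment = 24,500 × 0.0065000 / (1 − (1+0.0065000)^−36) = €765.48.
Monthly savings = €776.81 − €765.48 = €11.33.
Break-even = €367.50 / €11.33 = 32.44 → 33 months.

33 months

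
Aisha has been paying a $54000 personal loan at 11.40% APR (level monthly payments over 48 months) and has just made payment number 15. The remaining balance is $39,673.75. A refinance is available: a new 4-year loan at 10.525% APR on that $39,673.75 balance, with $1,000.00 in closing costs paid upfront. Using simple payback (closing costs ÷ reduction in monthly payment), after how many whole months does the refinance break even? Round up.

3 months

Current payment = 54,000 × 11.4%/12 / (1 − (1+0.0095000)^−48) = $1,406.17.
Refinanced payment = 39,673.75 × 0.0087708 / (1 − (1+0.0087708)^−48) = $1,016.26.
Monthly savings = $1,406.17 − $1,016.26 = $389.91.
Break-even = $1,000.00 / $389.91 = 2.56 → 3 months.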